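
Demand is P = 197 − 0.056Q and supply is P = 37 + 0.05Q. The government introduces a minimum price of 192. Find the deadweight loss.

Competitive equilibrium: 197 − 0.056Q = 37 + 0.05Q → Q* = 1509.433962, P* = 112.471698.
At the floor P = 192, quantity demanded = (197 − 192)/0.056 = 89.285714.
Sellers' marginal cost at Q' = 89.285714: 37 + 0.05·89.285714 = 41.464286.
ΔQ = 1509.433962 − 89.285714 = 1420.148248; wedge = 192 − 41.464286 = 150.535714.
DWL = ½ × 1420.148248 × 150.535714 = 106891.52.

106891.52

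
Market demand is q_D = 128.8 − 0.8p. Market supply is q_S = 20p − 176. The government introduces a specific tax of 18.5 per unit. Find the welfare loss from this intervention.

In inverse form: demand p = 161 − 1.25q, supply p = 8.8 + 0.05q.
Competitive equilibrium: 161 − 1.25q = 8.8 + 0.05q → q* = 117.0769, p* = 14.6538.
With the tax, the buyer price exceeds the seller price by 18.5: (161 − 1.25q) − (8.8 + 0.05q) = 18.5 → q' = 102.8462.
Δq = 117.0769 − 102.8462 = 14.2307; the wedge equals the tax, 18.5.
Welfare loss = ½ × 14.2307 × 18.5 = 131.63.

131.63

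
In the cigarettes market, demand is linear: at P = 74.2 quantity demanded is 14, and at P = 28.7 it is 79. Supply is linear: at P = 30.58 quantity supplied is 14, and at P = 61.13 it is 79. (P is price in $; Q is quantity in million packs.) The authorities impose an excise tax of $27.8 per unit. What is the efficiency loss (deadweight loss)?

Demand slope = (28.7 − 74.2)/(79 − 14) = −0.7, so P = 84 − 0.7Q.
Supply slope = (61.13 − 30.58)/(79 − 14) = 0.47, so P = 24 + 0.47Q.
Competitive equilibrium: 84 − 0.7Q = 24 + 0.47Q → Q* = 51.2821, P* = 48.1026.
With the tax, the buyer price exceeds the seller price by 27.8: (84 − 0.7Q) − (24 + 0.47Q) = 27.8 → Q' = 27.5214.
ΔQ = 51.2821 − 27.5214 = 23.7607; the wedge equals the tax, 27.8.
DWL = ½ × 23.7607 × 27.8 = $330.27 million.

$330.27 million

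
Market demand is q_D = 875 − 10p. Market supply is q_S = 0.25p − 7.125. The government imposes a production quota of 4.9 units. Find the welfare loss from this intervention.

In inverse form: demand p = 87.5 − 0.1q, supply p = 28.5 + 4q.
Competitive equilibrium: 87.5 − 0.1q = 28.5 + 4q → q* = 14.3902, p* = 86.061.
At q = 4.9: demand price = 87.5 − 0.1·4.9 = 87.01; supply price = 28.5 + 4·4.9 = 48.1.
Δq = 14.3902 − 4.9 = 9.4902; wedge = 87.01 − 48.1 = 38.91.
DWL = ½ × 9.4902 × 38.91 = 184.63.

184.63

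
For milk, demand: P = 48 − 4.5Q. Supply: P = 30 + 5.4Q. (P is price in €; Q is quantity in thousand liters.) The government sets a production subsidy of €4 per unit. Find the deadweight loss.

€0.81 thousand

Competitive equilibrium: 48 − 4.5Q = 30 + 5.4Q → Q* = 1.8182, P* = 39.8182.
The subsidy lowers effective supply by 4: P = 26 + 5.4Q.
New quantity: 48 − 4.5Q = 26 + 5.4Q → Q' = 2.2222.
Overproduction ΔQ = 2.2222 − 1.8182 = 0.404; wedge = subsidy = 4.
DWL = ½ × 0.404 × 4 = €0.81 thousand.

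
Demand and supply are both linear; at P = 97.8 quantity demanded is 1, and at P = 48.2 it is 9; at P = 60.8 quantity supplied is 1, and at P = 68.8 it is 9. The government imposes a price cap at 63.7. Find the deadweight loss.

18.05

Demand slope = (48.2 − 97.8)/(9 − 1) = −6.2, so P = 104 − 6.2Q.
Supply slope = (68.8 − 60.8)/(9 − 1) = 1, so P = 59.8 + Q.
Competitive equilibrium: 104 − 6.2Q = 59.8 + Q → Q* = 6.1389, P* = 65.9389.
At the ceiling P = 63.7, quantity supplied = (63.7 − 59.8)/1 = 3.9.
Willingness to pay at Q' = 3.9: 104 − 6.2·3.9 = 79.82.
ΔQ = 6.1389 − 3.9 = 2.2389; wedge = 79.82 − 63.7 = 16.12.
DWL = ½ × 2.2389 × 16.12 = 18.05.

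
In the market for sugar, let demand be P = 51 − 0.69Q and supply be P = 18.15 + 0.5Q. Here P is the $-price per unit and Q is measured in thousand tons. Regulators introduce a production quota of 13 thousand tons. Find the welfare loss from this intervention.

Competitive equilibrium: 51 − 0.69Q = 18.15 + 0.5Q → Q* = 27.605, P* = 31.9525.
At Q = 13: demand price = 51 − 0.69·13 = 42.03; supply price = 18.15 + 0.5·13 = 24.65.
ΔQ = 27.605 − 13 = 14.605; wedge = 42.03 − 24.65 = 17.38.
Welfare loss = ½ × 14.605 × 17.38 = $126.92 thousand.

$126.92 thousand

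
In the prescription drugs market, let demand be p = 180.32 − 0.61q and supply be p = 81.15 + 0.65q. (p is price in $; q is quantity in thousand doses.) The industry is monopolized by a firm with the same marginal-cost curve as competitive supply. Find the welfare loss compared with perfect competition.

Competitive equilibrium: 180.32 − 0.61q = 81.15 + 0.65q → q* = 78.70635, p* = 132.30913.
Marginal revenue: MR = 180.32 − 1.22q. Set MR = MC: 180.32 − 1.22q = 81.15 + 0.65q → q_m = 53.03209.
Price p_m = 180.32 − 0.61·53.03209 = 147.97043; MC(q_m) = 81.15 + 0.65·53.03209 = 115.62086.
Competitive q* = 78.70635, so Δq = 25.67426; wedge = 147.97043 − 115.62086 = 32.34957.
The triangle = ½ × 25.67426 × 32.34957 = $415.28 thousand.

$415.28 thousand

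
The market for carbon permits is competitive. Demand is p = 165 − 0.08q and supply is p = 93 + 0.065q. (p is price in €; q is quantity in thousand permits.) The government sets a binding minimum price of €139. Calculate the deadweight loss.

€2133.67 thousand

Competitive equilibrium: 165 − 0.08q = 93 + 0.065q → q* = 496.5517, p* = 125.2759.
At the floor p = 139, quantity demanded = (165 − 139)/0.08 = 325.
Sellers' marginal cost at q' = 325: 93 + 0.065·325 = 114.125.
Δq = 496.5517 − 325 = 171.5517; wedge = 139 − 114.125 = 24.875.
Deadweight loss = ½ × 171.5517 × 24.875 = €2133.67 thousand.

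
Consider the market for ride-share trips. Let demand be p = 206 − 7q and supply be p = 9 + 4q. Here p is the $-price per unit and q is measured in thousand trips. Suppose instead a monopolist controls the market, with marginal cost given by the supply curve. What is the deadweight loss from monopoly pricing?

Competitive equilibrium: 206 − 7q = 9 + 4q → q* = 17.90909, p* = 80.63636.
Marginal revenue: MR = 206 − 14q. Set MR = MC: 206 − 14q = 9 + 4q → q_m = 10.94444.
Price p_m = 206 − 7·10.94444 = 129.38892; MC(q_m) = 9 + 4·10.94444 = 52.77776.
Competitive q* = 17.90909, so Δq = 6.96465; wedge = 129.38892 − 52.77776 = 76.61116.
The triangle = ½ × 6.96465 × 76.61116 = $266.78 thousand.

$266.78 thousand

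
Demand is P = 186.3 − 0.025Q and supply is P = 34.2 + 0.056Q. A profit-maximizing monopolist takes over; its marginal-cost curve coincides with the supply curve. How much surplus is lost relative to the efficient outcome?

7943.50

Competitive equilibrium: 186.3 − 0.025Q = 34.2 + 0.056Q → Q* = 1877.77778, P* = 139.35556.
Marginal revenue: MR = 186.3 − 0.05Q. Set MR = MC: 186.3 − 0.05Q = 34.2 + 0.056Q → Q_m = 1434.90566.
Price P_m = 186.3 − 0.025·1434.90566 = 150.42736; MC(Q_m) = 34.2 + 0.056·1434.90566 = 114.55472.
Competitive Q* = 1877.77778, so ΔQ = 442.87212; wedge = 150.42736 − 114.55472 = 35.87264.
Deadweight loss = ½ × 442.87212 × 35.87264 = 7943.50.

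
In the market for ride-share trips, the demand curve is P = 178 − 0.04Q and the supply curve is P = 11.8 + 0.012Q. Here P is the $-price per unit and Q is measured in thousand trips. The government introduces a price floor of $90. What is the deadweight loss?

Competitive equilibrium: 178 − 0.04Q = 11.8 + 0.012Q → Q* = 3196.1538, P* = 50.1538.
At the floor P = 90, quantity demanded = (178 − 90)/0.04 = 2200.
Sellers' marginal cost at Q' = 2200: 11.8 + 0.012·2200 = 38.2.
ΔQ = 3196.1538 − 2200 = 996.1538; wedge = 90 − 38.2 = 51.8.
Welfare loss = ½ × 996.1538 × 51.8 = $25800.38 thousand.

$25800.38 thousand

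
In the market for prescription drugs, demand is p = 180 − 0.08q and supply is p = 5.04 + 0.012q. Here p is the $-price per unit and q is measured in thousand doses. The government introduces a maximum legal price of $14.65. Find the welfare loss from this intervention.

Competitive equilibrium: 180 − 0.08q = 5.04 + 0.012q → q* = 1901.73913, p* = 27.86087.
At the ceiling p = 14.65, quantity supplied = (14.65 − 5.04)/0.012 = 800.83333.
Willingness to pay at q' = 800.83333: 180 − 0.08·800.83333 = 115.93333.
Δq = 1901.73913 − 800.83333 = 1100.9058; wedge = 115.93333 − 14.65 = 101.28333.
The triangle = ½ × 1100.9058 × 101.28333 = $55751.70 thousand.

$55751.70 thousand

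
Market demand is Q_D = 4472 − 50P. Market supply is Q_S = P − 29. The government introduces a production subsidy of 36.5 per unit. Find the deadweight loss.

653.06

In inverse form: demand P = 89.44 − 0.02Q, supply P = 29 + Q.
Competitive equilibrium: 89.44 − 0.02Q = 29 + Q → Q* = 59.2549, P* = 88.2549.
The subsidy lowers effective supply by 36.5: P = Q − 7.5.
New quantity: 89.44 − 0.02Q = Q − 7.5 → Q' = 95.0392.
Overproduction ΔQ = 95.0392 − 59.2549 = 35.7843; wedge = subsidy = 36.5.
The triangle = ½ × 35.7843 × 36.5 = 653.06.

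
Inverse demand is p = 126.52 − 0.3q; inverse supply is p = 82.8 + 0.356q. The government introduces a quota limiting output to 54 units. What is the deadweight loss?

52.46

Competitive equilibrium: 126.52 − 0.3q = 82.8 + 0.356q → q* = 66.6463, p* = 106.5261.
At q = 54: demand price = 126.52 − 0.3·54 = 110.32; supply price = 82.8 + 0.356·54 = 102.024.
Δq = 66.6463 − 54 = 12.6463; wedge = 110.32 − 102.024 = 8.296.
The triangle = ½ × 12.6463 × 8.296 = 52.46.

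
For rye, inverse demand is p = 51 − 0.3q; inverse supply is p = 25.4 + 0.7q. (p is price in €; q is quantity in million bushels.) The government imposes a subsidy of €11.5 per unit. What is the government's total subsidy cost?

€426.65 million

Competitive equilibrium: 51 − 0.3q = 25.4 + 0.7q → q* = 25.6, p* = 43.32.
The subsidy lowers effective supply by 11.5: p = 13.9 + 0.7q.
New quantity: 51 − 0.3q = 13.9 + 0.7q → q' = 37.1.
Total subsidy cost = 11.5 × 37.1 = €426.65 million.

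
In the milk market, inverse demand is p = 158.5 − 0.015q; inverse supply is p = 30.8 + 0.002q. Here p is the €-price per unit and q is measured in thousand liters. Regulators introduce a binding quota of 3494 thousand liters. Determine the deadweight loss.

Competitive equilibrium: 158.5 − 0.015q = 30.8 + 0.002q → q* = 7511.7647, p* = 45.8235.
At q = 3494: demand price = 158.5 − 0.015·3494 = 106.09; supply price = 30.8 + 0.002·3494 = 37.788.
Δq = 7511.7647 − 3494 = 4017.7647; wedge = 106.09 − 37.788 = 68.302.
The triangle = ½ × 4017.7647 × 68.302 = €137210.68 thousand.

€137210.68 thousand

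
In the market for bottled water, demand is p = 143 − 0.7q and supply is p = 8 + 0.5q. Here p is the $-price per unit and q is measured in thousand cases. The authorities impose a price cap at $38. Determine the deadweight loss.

$1653.75 thousand

Competitive equilibrium: 143 − 0.7q = 8 + 0.5q → q* = 112.5, p* = 64.25.
At the ceiling p = 38, quantity supplied = (38 − 8)/0.5 = 60.
Willingness to pay at q' = 60: 143 − 0.7·60 = 101.
Δq = 112.5 − 60 = 52.5; wedge = 101 − 38 = 63.
Deadweight loss = ½ × 52.5 × 63 = $1653.75 thousand.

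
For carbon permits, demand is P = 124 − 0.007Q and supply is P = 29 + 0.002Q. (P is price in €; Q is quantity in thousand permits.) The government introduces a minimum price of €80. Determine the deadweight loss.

Competitive equilibrium: 124 − 0.007Q = 29 + 0.002Q → Q* = 10555.55556, P* = 50.11111.
At the floor P = 80, quantity demanded = (124 − 80)/0.007 = 6285.71429.
Sellers' marginal cost at Q' = 6285.71429: 29 + 0.002·6285.71429 = 41.57143.
ΔQ = 10555.55556 − 6285.71429 = 4269.84127; wedge = 80 − 41.57143 = 38.42857.
The triangle = ½ × 4269.84127 × 38.42857 = €82041.95 thousand.

€82041.95 thousand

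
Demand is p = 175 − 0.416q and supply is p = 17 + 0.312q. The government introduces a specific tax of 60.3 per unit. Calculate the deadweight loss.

2497.31

Competitive equilibrium: 175 − 0.416q = 17 + 0.312q → q* = 217.03297, p* = 84.71429.
With the tax, the buyer price exceeds the seller price by 60.3: (175 − 0.416q) − (17 + 0.312q) = 60.3 → q' = 134.2033.
Δq = 217.03297 − 134.2033 = 82.82967; the wedge equals the tax, 60.3.
The triangle = ½ × 82.82967 × 60.3 = 2497.31.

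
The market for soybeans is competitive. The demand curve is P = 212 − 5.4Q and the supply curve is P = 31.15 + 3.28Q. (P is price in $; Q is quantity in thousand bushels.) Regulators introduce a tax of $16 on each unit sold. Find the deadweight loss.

$14.75 thousand

Competitive equilibrium: 212 − 5.4Q = 31.15 + 3.28Q → Q* = 20.8353, P* = 99.4896.
With the tax, the buyer price exceeds the seller price by 16: (212 − 5.4Q) − (31.15 + 3.28Q) = 16 → Q' = 18.9919.
ΔQ = 20.8353 − 18.9919 = 1.8434; the wedge equals the tax, 16.
Deadweight loss = ½ × 1.8434 × 16 = $14.75 thousand.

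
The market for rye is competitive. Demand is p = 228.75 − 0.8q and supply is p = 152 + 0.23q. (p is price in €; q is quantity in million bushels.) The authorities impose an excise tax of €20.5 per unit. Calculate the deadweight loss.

€204 million

Competitive equilibrium: 228.75 − 0.8q = 152 + 0.23q → q* = 74.5146, p* = 169.1383.
With the tax, the buyer price exceeds the seller price by 20.5: (228.75 − 0.8q) − (152 + 0.23q) = 20.5 → q' = 54.6117.
Δq = 74.5146 − 54.6117 = 19.9029; the wedge equals the tax, 20.5.
The triangle = ½ × 19.9029 × 20.5 = €204 million.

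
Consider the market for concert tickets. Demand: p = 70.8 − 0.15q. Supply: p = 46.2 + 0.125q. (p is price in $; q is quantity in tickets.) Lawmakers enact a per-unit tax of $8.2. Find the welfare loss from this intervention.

$122.25

Competitive equilibrium: 70.8 − 0.15q = 46.2 + 0.125q → q* = 89.4545, p* = 57.3818.
With the tax, the buyer price exceeds the seller price by 8.2: (70.8 − 0.15q) − (46.2 + 0.125q) = 8.2 → q' = 59.6364.
Δq = 89.4545 − 59.6364 = 29.8181; the wedge equals the tax, 8.2.
The triangle = ½ × 29.8181 × 8.2 = $122.25.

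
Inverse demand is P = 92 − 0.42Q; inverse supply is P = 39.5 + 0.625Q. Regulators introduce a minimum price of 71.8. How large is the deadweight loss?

Competitive equilibrium: 92 − 0.42Q = 39.5 + 0.625Q → Q* = 50.2392, P* = 70.8995.
At the floor P = 71.8, quantity demanded = (92 − 71.8)/0.42 = 48.0952.
Sellers' marginal cost at Q' = 48.0952: 39.5 + 0.625·48.0952 = 69.5595.
ΔQ = 50.2392 − 48.0952 = 2.144; wedge = 71.8 − 69.5595 = 2.2405.
DWL = ½ × 2.144 × 2.2405 = 2.40.

2.40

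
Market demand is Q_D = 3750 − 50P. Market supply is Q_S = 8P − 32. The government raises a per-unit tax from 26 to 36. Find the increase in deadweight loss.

2137.93

In inverse form: demand P = 75 − 0.02Q, supply P = 4 + 0.125Q.
Competitive equilibrium: 75 − 0.02Q = 4 + 0.125Q → Q* = 489.6552, P* = 65.2069.
For a per-unit tax t: ΔQ = t/0.145, so DWL = ½·t·(t/0.145) = t²/0.29.
At t = 26: DWL = 2331.034. At t = 36: DWL = 4468.966.
Increase = 4468.966 − 2331.034 = 2137.93.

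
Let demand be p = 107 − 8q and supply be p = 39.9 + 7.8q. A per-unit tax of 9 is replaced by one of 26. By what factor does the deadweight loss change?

Competitive equilibrium: 107 − 8q = 39.9 + 7.8q → q* = 4.2468, p* = 73.0253.
For a per-unit tax t: Δq = t/15.8, so DWL = ½·t·(t/15.8) = t²/31.6.
At t = 9: DWL = 2.563. At t = 26: DWL = 21.392.
Ratio = (26/9)² = 8.346.

8.346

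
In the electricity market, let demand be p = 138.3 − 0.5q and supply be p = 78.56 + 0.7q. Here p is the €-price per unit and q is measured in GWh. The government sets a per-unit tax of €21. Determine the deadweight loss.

€183.75

Competitive equilibrium: 138.3 − 0.5q = 78.56 + 0.7q → q* = 49.7833, p* = 113.4083.
With the tax, the buyer price exceeds the seller price by 21: (138.3 − 0.5q) − (78.56 + 0.7q) = 21 → q' = 32.2833.
Δq = 49.7833 − 32.2833 = 17.5; the wedge equals the tax, 21.
DWL = ½ × 17.5 × 21 = €183.75.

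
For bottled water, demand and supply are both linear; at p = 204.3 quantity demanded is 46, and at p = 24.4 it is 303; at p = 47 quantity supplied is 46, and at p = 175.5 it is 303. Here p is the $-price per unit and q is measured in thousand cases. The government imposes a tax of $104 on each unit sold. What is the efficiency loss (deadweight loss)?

$4506.67 thousand

Demand slope = (24.4 − 204.3)/(303 − 46) = −0.7, so p = 236.5 − 0.7q.
Supply slope = (175.5 − 47)/(303 − 46) = 0.5, so p = 24 + 0.5q.
Competitive equilibrium: 236.5 − 0.7q = 24 + 0.5q → q* = 177.08333, p* = 112.54167.
With the tax, the buyer price exceeds the seller price by 104: (236.5 − 0.7q) − (24 + 0.5q) = 104 → q' = 90.41667.
Δq = 177.08333 − 90.41667 = 86.66666; the wedge equals the tax, 104.
Deadweight loss = ½ × 86.66666 × 104 = $4506.67 thousand.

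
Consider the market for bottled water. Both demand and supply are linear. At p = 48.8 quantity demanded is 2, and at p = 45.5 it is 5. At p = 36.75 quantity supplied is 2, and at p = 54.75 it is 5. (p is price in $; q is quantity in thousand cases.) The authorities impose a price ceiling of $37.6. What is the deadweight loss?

$8.59 thousand

Demand slope = (45.5 − 48.8)/(5 − 2) = −1.1, so p = 51 − 1.1q.
Supply slope = (54.75 − 36.75)/(5 − 2) = 6, so p = 24.75 + 6q.
Competitive equilibrium: 51 − 1.1q = 24.75 + 6q → q* = 3.6972, p* = 46.9331.
At the ceiling p = 37.6, quantity supplied = (37.6 − 24.75)/6 = 2.1417.
Willingness to pay at q' = 2.1417: 51 − 1.1·2.1417 = 48.6441.
Δq = 3.6972 − 2.1417 = 1.5555; wedge = 48.6441 − 37.6 = 11.0441.
DWL = ½ × 1.5555 × 11.0441 = $8.59 thousand.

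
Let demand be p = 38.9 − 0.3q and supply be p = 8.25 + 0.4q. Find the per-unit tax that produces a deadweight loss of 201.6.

16.8

Competitive equilibrium: 38.9 − 0.3q = 8.25 + 0.4q → q* = 43.7857, p* = 25.7643.
A tax t gives Δq = t/0.7 and wedge t, so DWL = t²/1.4.
t²/1.4 = 201.6 → t² = 282.24 → t = 16.8.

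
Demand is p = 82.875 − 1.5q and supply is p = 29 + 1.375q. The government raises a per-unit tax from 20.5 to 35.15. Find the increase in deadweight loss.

141.79

Competitive equilibrium: 82.875 − 1.5q = 29 + 1.375q → q* = 18.7391, p* = 54.7663.
For a per-unit tax t: Δq = t/2.875, so DWL = ½·t·(t/2.875) = t²/5.75.
At t = 20.5: DWL = 73.087. At t = 35.15: DWL = 214.873.
Increase = 214.873 − 73.087 = 141.79.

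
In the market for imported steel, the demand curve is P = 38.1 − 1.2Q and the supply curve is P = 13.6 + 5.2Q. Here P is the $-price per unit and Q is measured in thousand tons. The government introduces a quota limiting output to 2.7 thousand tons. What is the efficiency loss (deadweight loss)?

$4.07 thousand

Competitive equilibrium: 38.1 − 1.2Q = 13.6 + 5.2Q → Q* = 3.8281, P* = 33.5063.
At Q = 2.7: demand price = 38.1 − 1.2·2.7 = 34.86; supply price = 13.6 + 5.2·2.7 = 27.64.
ΔQ = 3.8281 − 2.7 = 1.1281; wedge = 34.86 − 27.64 = 7.22.
The triangle = ½ × 1.1281 × 7.22 = $4.07 thousand.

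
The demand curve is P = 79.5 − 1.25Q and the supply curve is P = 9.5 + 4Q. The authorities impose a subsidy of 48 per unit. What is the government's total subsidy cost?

1078.86

Competitive equilibrium: 79.5 − 1.25Q = 9.5 + 4Q → Q* = 13.3333, P* = 62.8333.
The subsidy lowers effective supply by 48: P = 4Q − 38.5.
New quantity: 79.5 − 1.25Q = 4Q − 38.5 → Q' = 22.4762.
Total subsidy cost = 48 × 22.4762 = 1078.86.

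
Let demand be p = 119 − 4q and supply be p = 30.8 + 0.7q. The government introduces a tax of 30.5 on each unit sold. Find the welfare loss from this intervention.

Competitive equilibrium: 119 − 4q = 30.8 + 0.7q → q* = 18.766, p* = 43.9362.
With the tax, the buyer price exceeds the seller price by 30.5: (119 − 4q) − (30.8 + 0.7q) = 30.5 → q' = 12.2766.
Δq = 18.766 − 12.2766 = 6.4894; the wedge equals the tax, 30.5.
DWL = ½ × 6.4894 × 30.5 = 98.96.

98.96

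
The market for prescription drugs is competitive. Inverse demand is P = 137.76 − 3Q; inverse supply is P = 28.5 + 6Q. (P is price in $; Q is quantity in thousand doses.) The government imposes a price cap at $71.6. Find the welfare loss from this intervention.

Competitive equilibrium: 137.76 − 3Q = 28.5 + 6Q → Q* = 12.14, P* = 101.34.
At the ceiling P = 71.6, quantity supplied = (71.6 − 28.5)/6 = 7.1833.
Willingness to pay at Q' = 7.1833: 137.76 − 3·7.1833 = 116.2101.
ΔQ = 12.14 − 7.1833 = 4.9567; wedge = 116.2101 − 71.6 = 44.6101.
Deadweight loss = ½ × 4.9567 × 44.6101 = $110.56 thousand.

$110.56 thousand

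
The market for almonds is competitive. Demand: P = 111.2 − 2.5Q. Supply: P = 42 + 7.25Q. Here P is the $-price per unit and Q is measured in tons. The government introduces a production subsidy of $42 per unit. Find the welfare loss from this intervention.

Competitive equilibrium: 111.2 − 2.5Q = 42 + 7.25Q → Q* = 7.0974, P* = 93.4564.
The subsidy lowers effective supply by 42: P = 0 + 7.25Q.
New quantity: 111.2 − 2.5Q = 0 + 7.25Q → Q' = 11.4051.
Overproduction ΔQ = 11.4051 − 7.0974 = 4.3077; wedge = subsidy = 42.
Welfare loss = ½ × 4.3077 × 42 = $90.46.

$90.46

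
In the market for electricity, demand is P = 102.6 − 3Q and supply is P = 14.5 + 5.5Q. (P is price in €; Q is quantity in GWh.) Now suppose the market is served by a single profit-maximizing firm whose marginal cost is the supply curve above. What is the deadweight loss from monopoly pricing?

Competitive equilibrium: 102.6 − 3Q = 14.5 + 5.5Q → Q* = 10.3647, P* = 71.5059.
Marginal revenue: MR = 102.6 − 6Q. Set MR = MC: 102.6 − 6Q = 14.5 + 5.5Q → Q_m = 7.6609.
Price P_m = 102.6 − 3·7.6609 = 79.6173; MC(Q_m) = 14.5 + 5.5·7.6609 = 56.635.
Competitive Q* = 10.3647, so ΔQ = 2.7038; wedge = 79.6173 − 56.635 = 22.9823.
DWL = ½ × 2.7038 × 22.9823 = €31.07.

€31.07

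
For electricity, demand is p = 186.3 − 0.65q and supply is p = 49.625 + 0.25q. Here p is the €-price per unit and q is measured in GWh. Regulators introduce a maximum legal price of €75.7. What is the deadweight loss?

€1017.93

Competitive equilibrium: 186.3 − 0.65q = 49.625 + 0.25q → q* = 151.8611, p* = 87.5903.
At the ceiling p = 75.7, quantity supplied = (75.7 − 49.625)/0.25 = 104.3.
Willingness to pay at q' = 104.3: 186.3 − 0.65·104.3 = 118.505.
Δq = 151.8611 − 104.3 = 47.5611; wedge = 118.505 − 75.7 = 42.805.
The triangle = ½ × 47.5611 × 42.805 = €1017.93.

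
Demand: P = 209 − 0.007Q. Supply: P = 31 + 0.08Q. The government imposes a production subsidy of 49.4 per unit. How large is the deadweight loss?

Competitive equilibrium: 209 − 0.007Q = 31 + 0.08Q → Q* = 2045.977, P* = 194.6782.
The subsidy lowers effective supply by 49.4: P = 0.08Q − 18.4.
New quantity: 209 − 0.007Q = 0.08Q − 18.4 → Q' = 2613.7931.
Overproduction ΔQ = 2613.7931 − 2045.977 = 567.8161; wedge = subsidy = 49.4.
The triangle = ½ × 567.8161 × 49.4 = 14025.06.

14025.06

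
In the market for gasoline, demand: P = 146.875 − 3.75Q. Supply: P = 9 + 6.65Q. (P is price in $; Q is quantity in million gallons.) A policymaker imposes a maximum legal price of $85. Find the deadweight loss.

Competitive equilibrium: 146.875 − 3.75Q = 9 + 6.65Q → Q* = 13.2572, P* = 97.1605.
At the ceiling P = 85, quantity supplied = (85 − 9)/6.65 = 11.4286.
Willingness to pay at Q' = 11.4286: 146.875 − 3.75·11.4286 = 104.0178.
ΔQ = 13.2572 − 11.4286 = 1.8286; wedge = 104.0178 − 85 = 19.0178.
The triangle = ½ × 1.8286 × 19.0178 = $17.39 million.

$17.39 million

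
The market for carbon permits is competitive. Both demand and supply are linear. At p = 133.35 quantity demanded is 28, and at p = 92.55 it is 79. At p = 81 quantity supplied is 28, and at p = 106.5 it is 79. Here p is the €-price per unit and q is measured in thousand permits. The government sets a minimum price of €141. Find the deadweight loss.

Demand slope = (92.55 − 133.35)/(79 − 28) = −0.8, so p = 155.75 − 0.8q.
Supply slope = (106.5 − 81)/(79 − 28) = 0.5, so p = 67 + 0.5q.
Competitive equilibrium: 155.75 − 0.8q = 67 + 0.5q → q* = 68.2692, p* = 101.1346.
At the floor p = 141, quantity demanded = (155.75 − 141)/0.8 = 18.4375.
Sellers' marginal cost at q' = 18.4375: 67 + 0.5·18.4375 = 76.2188.
Δq = 68.2692 − 18.4375 = 49.8317; wedge = 141 − 76.2188 = 64.7812.
Deadweight loss = ½ × 49.8317 × 64.7812 = €1614.08 thousand.

€1614.08 thousand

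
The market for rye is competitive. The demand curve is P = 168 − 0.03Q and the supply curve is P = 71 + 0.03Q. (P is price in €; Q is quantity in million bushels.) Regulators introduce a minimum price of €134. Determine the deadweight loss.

Competitive equilibrium: 168 − 0.03Q = 71 + 0.03Q → Q* = 1616.6667, P* = 119.5.
At the floor P = 134, quantity demanded = (168 − 134)/0.03 = 1133.3333.
Sellers' marginal cost at Q' = 1133.3333: 71 + 0.03·1133.3333 = 105.
ΔQ = 1616.6667 − 1133.3333 = 483.3334; wedge = 134 − 105 = 29.
Deadweight loss = ½ × 483.3334 × 29 = €7008.33 million.

€7008.33 million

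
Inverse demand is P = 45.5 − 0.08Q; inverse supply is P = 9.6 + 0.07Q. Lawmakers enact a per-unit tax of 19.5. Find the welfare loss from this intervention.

1267.50

Competitive equilibrium: 45.5 − 0.08Q = 9.6 + 0.07Q → Q* = 239.3333, P* = 26.3533.
With the tax, the buyer price exceeds the seller price by 19.5: (45.5 − 0.08Q) − (9.6 + 0.07Q) = 19.5 → Q' = 109.3333.
ΔQ = 239.3333 − 109.3333 = 130; the wedge equals the tax, 19.5.
The triangle = ½ × 130 × 19.5 = 1267.50.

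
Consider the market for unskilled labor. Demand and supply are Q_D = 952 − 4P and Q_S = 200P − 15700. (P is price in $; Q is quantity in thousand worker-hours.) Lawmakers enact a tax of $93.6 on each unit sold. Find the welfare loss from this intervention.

In inverse form: demand P = 238 − 0.25Q, supply P = 78.5 + 0.005Q.
Competitive equilibrium: 238 − 0.25Q = 78.5 + 0.005Q → Q* = 625.4902, P* = 81.6275.
With the tax, the buyer price exceeds the seller price by 93.6: (238 − 0.25Q) − (78.5 + 0.005Q) = 93.6 → Q' = 258.4314.
ΔQ = 625.4902 − 258.4314 = 367.0588; the wedge equals the tax, 93.6.
Welfare loss = ½ × 367.0588 × 93.6 = $17178.35 thousand.

$17178.35 thousand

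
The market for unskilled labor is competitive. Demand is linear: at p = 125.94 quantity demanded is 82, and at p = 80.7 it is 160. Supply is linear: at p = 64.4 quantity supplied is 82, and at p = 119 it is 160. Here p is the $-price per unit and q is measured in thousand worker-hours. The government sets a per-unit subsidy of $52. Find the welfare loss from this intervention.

Demand slope = (80.7 − 125.94)/(160 − 82) = −0.58, so p = 173.5 − 0.58q.
Supply slope = (119 − 64.4)/(160 − 82) = 0.7, so p = 7 + 0.7q.
Competitive equilibrium: 173.5 − 0.58q = 7 + 0.7q → q* = 130.0781, p* = 98.0547.
The subsidy lowers effective supply by 52: p = 0.7q − 45.
New quantity: 173.5 − 0.58q = 0.7q − 45 → q' = 170.7031.
Overproduction Δq = 170.7031 − 130.0781 = 40.625; wedge = subsidy = 52.
Welfare loss = ½ × 40.625 × 52 = $1056.25 thousand.

$1056.25 thousand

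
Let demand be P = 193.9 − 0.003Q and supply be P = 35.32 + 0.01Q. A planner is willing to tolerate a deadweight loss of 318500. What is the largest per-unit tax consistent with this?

Competitive equilibrium: 193.9 − 0.003Q = 35.32 + 0.01Q → Q* = 12198.4615, P* = 157.3046.
A tax t gives ΔQ = t/0.013 and wedge t, so DWL = t²/0.026.
t²/0.026 = 318500 → t² = 8281 → t = 91.

91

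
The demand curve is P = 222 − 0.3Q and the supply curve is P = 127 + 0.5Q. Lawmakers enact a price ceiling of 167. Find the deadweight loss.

Competitive equilibrium: 222 − 0.3Q = 127 + 0.5Q → Q* = 118.75, P* = 186.375.
At the ceiling P = 167, quantity supplied = (167 − 127)/0.5 = 80.
Willingness to pay at Q' = 80: 222 − 0.3·80 = 198.
ΔQ = 118.75 − 80 = 38.75; wedge = 198 − 167 = 31.
DWL = ½ × 38.75 × 31 = 600.625.

600.625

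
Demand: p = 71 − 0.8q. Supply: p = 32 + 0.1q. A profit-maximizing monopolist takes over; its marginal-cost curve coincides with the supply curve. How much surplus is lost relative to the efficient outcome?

187.13

Competitive equilibrium: 71 − 0.8q = 32 + 0.1q → q* = 43.3333, p* = 36.3333.
Marginal revenue: MR = 71 − 1.6q. Set MR = MC: 71 − 1.6q = 32 + 0.1q → q_m = 22.9412.
Price p_m = 71 − 0.8·22.9412 = 52.647; MC(q_m) = 32 + 0.1·22.9412 = 34.2941.
Competitive q* = 43.3333, so Δq = 20.3921; wedge = 52.647 − 34.2941 = 18.3529.
Welfare loss = ½ × 20.3921 × 18.3529 = 187.13.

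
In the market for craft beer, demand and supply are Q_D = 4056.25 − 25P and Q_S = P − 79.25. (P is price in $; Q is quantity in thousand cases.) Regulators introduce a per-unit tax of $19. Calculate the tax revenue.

$1169.23 thousand

In inverse form: demand P = 162.25 − 0.04Q, supply P = 79.25 + Q.
Competitive equilibrium: 162.25 − 0.04Q = 79.25 + Q → Q* = 79.8077, P* = 159.0577.
With the tax, the buyer price exceeds the seller price by 19: (162.25 − 0.04Q) − (79.25 + Q) = 19 → Q' = 61.5385.
Tax revenue = 19 × 61.5385 = $1169.23 thousand.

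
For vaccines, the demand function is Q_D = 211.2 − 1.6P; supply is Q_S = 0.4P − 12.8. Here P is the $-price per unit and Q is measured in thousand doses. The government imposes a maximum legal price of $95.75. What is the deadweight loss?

$66.02 thousand

In inverse form: demand P = 132 − 0.625Q, supply P = 32 + 2.5Q.
Competitive equilibrium: 132 − 0.625Q = 32 + 2.5Q → Q* = 32, P* = 112.
At the ceiling P = 95.75, quantity supplied = (95.75 − 32)/2.5 = 25.5.
Willingness to pay at Q' = 25.5: 132 − 0.625·25.5 = 116.0625.
ΔQ = 32 − 25.5 = 6.5; wedge = 116.0625 − 95.75 = 20.3125.
DWL = ½ × 6.5 × 20.3125 = $66.02 thousand.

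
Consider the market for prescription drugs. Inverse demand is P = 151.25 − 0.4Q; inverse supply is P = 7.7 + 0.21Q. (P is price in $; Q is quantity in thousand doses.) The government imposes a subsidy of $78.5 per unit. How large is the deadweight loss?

$5051.02 thousand

Competitive equilibrium: 151.25 − 0.4Q = 7.7 + 0.21Q → Q* = 235.3279, P* = 57.1189.
The subsidy lowers effective supply by 78.5: P = 0.21Q − 70.8.
New quantity: 151.25 − 0.4Q = 0.21Q − 70.8 → Q' = 364.0164.
Overproduction ΔQ = 364.0164 − 235.3279 = 128.6885; wedge = subsidy = 78.5.
The triangle = ½ × 128.6885 × 78.5 = $5051.02 thousand.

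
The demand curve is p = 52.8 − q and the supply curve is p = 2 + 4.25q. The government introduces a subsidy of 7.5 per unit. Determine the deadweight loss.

5.36

Competitive equilibrium: 52.8 − q = 2 + 4.25q → q* = 9.6762, p* = 43.1238.
The subsidy lowers effective supply by 7.5: p = 4.25q − 5.5.
New quantity: 52.8 − q = 4.25q − 5.5 → q' = 11.1048.
Overproduction Δq = 11.1048 − 9.6762 = 1.4286; wedge = subsidy = 7.5.
The triangle = ½ × 1.4286 × 7.5 = 5.36.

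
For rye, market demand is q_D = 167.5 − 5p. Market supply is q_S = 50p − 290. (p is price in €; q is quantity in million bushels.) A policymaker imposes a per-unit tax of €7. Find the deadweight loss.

In inverse form: demand p = 33.5 − 0.2q, supply p = 5.8 + 0.02q.
Competitive equilibrium: 33.5 − 0.2q = 5.8 + 0.02q → q* = 125.9091, p* = 8.3182.
With the tax, the buyer price exceeds the seller price by 7: (33.5 − 0.2q) − (5.8 + 0.02q) = 7 → q' = 94.0909.
Δq = 125.9091 − 94.0909 = 31.8182; the wedge equals the tax, 7.
DWL = ½ × 31.8182 × 7 = €111.36 million.

€111.36 million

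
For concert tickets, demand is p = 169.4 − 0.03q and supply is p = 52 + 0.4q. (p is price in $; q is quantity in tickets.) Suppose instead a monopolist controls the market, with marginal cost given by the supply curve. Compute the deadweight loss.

$68.17

Competitive equilibrium: 169.4 − 0.03q = 52 + 0.4q → q* = 273.0233, p* = 161.2093.
Marginal revenue: MR = 169.4 − 0.06q. Set MR = MC: 169.4 − 0.06q = 52 + 0.4q → q_m = 255.2174.
Price p_m = 169.4 − 0.03·255.2174 = 161.7435; MC(q_m) = 52 + 0.4·255.2174 = 154.087.
Competitive q* = 273.0233, so Δq = 17.8059; wedge = 161.7435 − 154.087 = 7.6565.
Deadweight loss = ½ × 17.8059 × 7.6565 = $68.17.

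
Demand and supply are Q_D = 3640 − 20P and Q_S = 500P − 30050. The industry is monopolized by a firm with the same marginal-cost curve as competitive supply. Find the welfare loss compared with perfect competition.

34333.16

In inverse form: demand P = 182 − 0.05Q, supply P = 60.1 + 0.002Q.
Competitive equilibrium: 182 − 0.05Q = 60.1 + 0.002Q → Q* = 2344.2308, P* = 64.7885.
Marginal revenue: MR = 182 − 0.1Q. Set MR = MC: 182 − 0.1Q = 60.1 + 0.002Q → Q_m = 1195.098.
Price P_m = 182 − 0.05·1195.098 = 122.2451; MC(Q_m) = 60.1 + 0.002·1195.098 = 62.4902.
Competitive Q* = 2344.2308, so ΔQ = 1149.1328; wedge = 122.2451 − 62.4902 = 59.7549.
Welfare loss = ½ × 1149.1328 × 59.7549 = 34333.16.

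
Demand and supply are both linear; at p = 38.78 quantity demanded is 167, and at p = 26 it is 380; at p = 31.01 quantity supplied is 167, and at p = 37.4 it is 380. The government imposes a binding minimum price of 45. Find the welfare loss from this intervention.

Demand slope = (26 − 38.78)/(380 − 167) = −0.06, so p = 48.8 − 0.06q.
Supply slope = (37.4 − 31.01)/(380 − 167) = 0.03, so p = 26 + 0.03q.
Competitive equilibrium: 48.8 − 0.06q = 26 + 0.03q → q* = 253.3333, p* = 33.6.
At the floor p = 45, quantity demanded = (48.8 − 45)/0.06 = 63.3333.
Sellers' marginal cost at q' = 63.3333: 26 + 0.03·63.3333 = 27.9.
Δq = 253.3333 − 63.3333 = 190; wedge = 45 − 27.9 = 17.1.
DWL = ½ × 190 × 17.1 = 1624.50.

1624.50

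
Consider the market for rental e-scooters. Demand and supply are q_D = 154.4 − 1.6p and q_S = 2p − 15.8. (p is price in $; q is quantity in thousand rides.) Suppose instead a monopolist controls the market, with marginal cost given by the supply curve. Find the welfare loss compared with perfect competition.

In inverse form: demand p = 96.5 − 0.625q, supply p = 7.9 + 0.5q.
Competitive equilibrium: 96.5 − 0.625q = 7.9 + 0.5q → q* = 78.7556, p* = 47.2778.
Marginal revenue: MR = 96.5 − 1.25q. Set MR = MC: 96.5 − 1.25q = 7.9 + 0.5q → q_m = 50.6286.
Price p_m = 96.5 − 0.625·50.6286 = 64.8571; MC(q_m) = 7.9 + 0.5·50.6286 = 33.2143.
Competitive q* = 78.7556, so Δq = 28.127; wedge = 64.8571 − 33.2143 = 31.6428.
DWL = ½ × 28.127 × 31.6428 = $445.01 thousand.

$445.01 thousand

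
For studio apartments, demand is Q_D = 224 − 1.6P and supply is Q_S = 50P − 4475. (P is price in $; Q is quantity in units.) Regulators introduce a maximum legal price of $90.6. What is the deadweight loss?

$175

In inverse form: demand P = 140 − 0.625Q, supply P = 89.5 + 0.02Q.
Competitive equilibrium: 140 − 0.625Q = 89.5 + 0.02Q → Q* = 78.2946, P* = 91.0659.
At the ceiling P = 90.6, quantity supplied = (90.6 − 89.5)/0.02 = 55.
Willingness to pay at Q' = 55: 140 − 0.625·55 = 105.625.
ΔQ = 78.2946 − 55 = 23.2946; wedge = 105.625 − 90.6 = 15.025.
DWL = ½ × 23.2946 × 15.025 = $175.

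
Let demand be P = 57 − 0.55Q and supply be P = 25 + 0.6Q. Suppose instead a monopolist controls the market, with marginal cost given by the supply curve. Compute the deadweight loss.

Competitive equilibrium: 57 − 0.55Q = 25 + 0.6Q → Q* = 27.8261, P* = 41.6957.
Marginal revenue: MR = 57 − 1.1Q. Set MR = MC: 57 − 1.1Q = 25 + 0.6Q → Q_m = 18.8235.
Price P_m = 57 − 0.55·18.8235 = 46.6471; MC(Q_m) = 25 + 0.6·18.8235 = 36.2941.
Competitive Q* = 27.8261, so ΔQ = 9.0026; wedge = 46.6471 − 36.2941 = 10.353.
The triangle = ½ × 9.0026 × 10.353 = 46.60.

46.60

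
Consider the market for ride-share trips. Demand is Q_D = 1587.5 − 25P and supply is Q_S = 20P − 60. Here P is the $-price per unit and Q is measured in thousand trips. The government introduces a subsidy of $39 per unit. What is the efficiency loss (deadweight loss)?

In inverse form: demand P = 63.5 − 0.04Q, supply P = 3 + 0.05Q.
Competitive equilibrium: 63.5 − 0.04Q = 3 + 0.05Q → Q* = 672.2222, P* = 36.6111.
The subsidy lowers effective supply by 39: P = 0.05Q − 36.
New quantity: 63.5 − 0.04Q = 0.05Q − 36 → Q' = 1105.5556.
Overproduction ΔQ = 1105.5556 − 672.2222 = 433.3334; wedge = subsidy = 39.
DWL = ½ × 433.3334 × 39 = $8450 thousand.

$8450 thousand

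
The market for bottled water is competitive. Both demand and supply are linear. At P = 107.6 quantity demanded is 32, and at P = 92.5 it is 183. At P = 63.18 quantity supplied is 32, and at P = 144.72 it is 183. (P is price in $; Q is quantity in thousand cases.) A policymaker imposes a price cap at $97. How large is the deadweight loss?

$14.70 thousand

Demand slope = (92.5 − 107.6)/(183 − 32) = −0.1, so P = 110.8 − 0.1Q.
Supply slope = (144.72 − 63.18)/(183 − 32) = 0.54, so P = 45.9 + 0.54Q.
Competitive equilibrium: 110.8 − 0.1Q = 45.9 + 0.54Q → Q* = 101.4063, P* = 100.6594.
At the ceiling P = 97, quantity supplied = (97 − 45.9)/0.54 = 94.6296.
Willingness to pay at Q' = 94.6296: 110.8 − 0.1·94.6296 = 101.337.
ΔQ = 101.4063 − 94.6296 = 6.7767; wedge = 101.337 − 97 = 4.337.
Welfare loss = ½ × 6.7767 × 4.337 = $14.70 thousand.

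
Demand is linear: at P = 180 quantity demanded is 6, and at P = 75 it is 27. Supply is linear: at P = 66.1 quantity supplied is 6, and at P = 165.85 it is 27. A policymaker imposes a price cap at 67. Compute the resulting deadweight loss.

643.89

Demand slope = (75 − 180)/(27 − 6) = −5, so P = 210 − 5Q.
Supply slope = (165.85 − 66.1)/(27 − 6) = 4.75, so P = 37.6 + 4.75Q.
Competitive equilibrium: 210 − 5Q = 37.6 + 4.75Q → Q* = 17.6821, P* = 121.5897.
At the ceiling P = 67, quantity supplied = (67 − 37.6)/4.75 = 6.1895.
Willingness to pay at Q' = 6.1895: 210 − 5·6.1895 = 179.0525.
ΔQ = 17.6821 − 6.1895 = 11.4926; wedge = 179.0525 − 67 = 112.0525.
DWL = ½ × 11.4926 × 112.0525 = 643.89.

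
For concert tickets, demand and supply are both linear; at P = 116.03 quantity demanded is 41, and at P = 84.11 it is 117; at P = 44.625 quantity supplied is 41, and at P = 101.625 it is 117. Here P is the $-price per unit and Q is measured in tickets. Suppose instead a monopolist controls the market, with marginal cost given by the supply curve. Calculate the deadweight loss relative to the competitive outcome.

Demand slope = (84.11 − 116.03)/(117 − 41) = −0.42, so P = 133.25 − 0.42Q.
Supply slope = (101.625 − 44.625)/(117 − 41) = 0.75, so P = 13.875 + 0.75Q.
Competitive equilibrium: 133.25 − 0.42Q = 13.875 + 0.75Q → Q* = 102.0299, P* = 90.3974.
Marginal revenue: MR = 133.25 − 0.84Q. Set MR = MC: 133.25 − 0.84Q = 13.875 + 0.75Q → Q_m = 75.0786.
Price P_m = 133.25 − 0.42·75.0786 = 101.717; MC(Q_m) = 13.875 + 0.75·75.0786 = 70.184.
Competitive Q* = 102.0299, so ΔQ = 26.9513; wedge = 101.717 − 70.184 = 31.533.
DWL = ½ × 26.9513 × 31.533 = $424.93.

$424.93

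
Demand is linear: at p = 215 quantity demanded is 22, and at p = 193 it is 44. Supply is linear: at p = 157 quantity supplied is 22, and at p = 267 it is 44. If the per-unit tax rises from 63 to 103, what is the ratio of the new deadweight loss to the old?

2.673

Demand slope = (193 − 215)/(44 − 22) = −1, so p = 237 − q.
Supply slope = (267 − 157)/(44 − 22) = 5, so p = 47 + 5q.
Competitive equilibrium: 237 − q = 47 + 5q → q* = 31.6667, p* = 205.3333.
For a per-unit tax t: Δq = t/6, so DWL = ½·t·(t/6) = t²/12.
At t = 63: DWL = 330.75. At t = 103: DWL = 884.083.
Ratio = (103/63)² = 2.673.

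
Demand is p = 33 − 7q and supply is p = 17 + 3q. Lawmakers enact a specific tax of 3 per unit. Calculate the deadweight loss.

Competitive equilibrium: 33 − 7q = 17 + 3q → q* = 1.6, p* = 21.8.
With the tax, the buyer price exceeds the seller price by 3: (33 − 7q) − (17 + 3q) = 3 → q' = 1.3.
Δq = 1.6 − 1.3 = 0.3; the wedge equals the tax, 3.
DWL = ½ × 0.3 × 3 = 0.45.

0.45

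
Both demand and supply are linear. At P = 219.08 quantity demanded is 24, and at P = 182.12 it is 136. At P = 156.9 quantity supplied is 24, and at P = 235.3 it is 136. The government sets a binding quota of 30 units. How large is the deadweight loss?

1522.33

Demand slope = (182.12 − 219.08)/(136 − 24) = −0.33, so P = 227 − 0.33Q.
Supply slope = (235.3 − 156.9)/(136 − 24) = 0.7, so P = 140.1 + 0.7Q.
Competitive equilibrium: 227 − 0.33Q = 140.1 + 0.7Q → Q* = 84.3689, P* = 199.1583.
At Q = 30: demand price = 227 − 0.33·30 = 217.1; supply price = 140.1 + 0.7·30 = 161.1.
ΔQ = 84.3689 − 30 = 54.3689; wedge = 217.1 − 161.1 = 56.
DWL = ½ × 54.3689 × 56 = 1522.33.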